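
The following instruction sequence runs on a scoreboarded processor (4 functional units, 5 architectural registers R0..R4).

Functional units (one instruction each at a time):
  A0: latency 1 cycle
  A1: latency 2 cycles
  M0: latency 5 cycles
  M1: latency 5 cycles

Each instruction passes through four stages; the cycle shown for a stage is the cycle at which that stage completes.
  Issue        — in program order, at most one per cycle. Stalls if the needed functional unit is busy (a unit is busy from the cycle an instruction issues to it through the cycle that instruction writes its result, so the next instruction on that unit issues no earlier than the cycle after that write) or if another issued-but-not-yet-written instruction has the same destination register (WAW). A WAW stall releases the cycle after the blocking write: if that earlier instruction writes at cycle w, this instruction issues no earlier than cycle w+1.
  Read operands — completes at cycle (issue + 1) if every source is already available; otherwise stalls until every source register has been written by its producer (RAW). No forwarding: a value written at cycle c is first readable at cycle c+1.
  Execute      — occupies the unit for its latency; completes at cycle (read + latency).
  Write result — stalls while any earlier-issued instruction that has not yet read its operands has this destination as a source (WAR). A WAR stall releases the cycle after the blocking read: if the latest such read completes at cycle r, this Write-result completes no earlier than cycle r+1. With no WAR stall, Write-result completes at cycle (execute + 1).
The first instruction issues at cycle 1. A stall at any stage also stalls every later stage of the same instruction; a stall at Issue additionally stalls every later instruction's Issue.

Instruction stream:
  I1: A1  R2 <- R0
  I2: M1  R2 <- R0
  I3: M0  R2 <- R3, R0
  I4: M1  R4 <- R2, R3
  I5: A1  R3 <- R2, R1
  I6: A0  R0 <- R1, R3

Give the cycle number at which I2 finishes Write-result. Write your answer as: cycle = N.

[I1] 1/2/4/5
[I2] 6/7/12/13  (WAW R2: wait I1 write@5)
[I3] 14/15/20/21  (WAW R2: wait I2 write@13)
[I4] 15/22/27/28  (RAW R2: wait I3 write@21)
[I5] 16/22/24/25  (RAW R2: wait I3 write@21)
[I6] 17/26/27/28  (RAW R3: wait I5 write@25)

cycle = 13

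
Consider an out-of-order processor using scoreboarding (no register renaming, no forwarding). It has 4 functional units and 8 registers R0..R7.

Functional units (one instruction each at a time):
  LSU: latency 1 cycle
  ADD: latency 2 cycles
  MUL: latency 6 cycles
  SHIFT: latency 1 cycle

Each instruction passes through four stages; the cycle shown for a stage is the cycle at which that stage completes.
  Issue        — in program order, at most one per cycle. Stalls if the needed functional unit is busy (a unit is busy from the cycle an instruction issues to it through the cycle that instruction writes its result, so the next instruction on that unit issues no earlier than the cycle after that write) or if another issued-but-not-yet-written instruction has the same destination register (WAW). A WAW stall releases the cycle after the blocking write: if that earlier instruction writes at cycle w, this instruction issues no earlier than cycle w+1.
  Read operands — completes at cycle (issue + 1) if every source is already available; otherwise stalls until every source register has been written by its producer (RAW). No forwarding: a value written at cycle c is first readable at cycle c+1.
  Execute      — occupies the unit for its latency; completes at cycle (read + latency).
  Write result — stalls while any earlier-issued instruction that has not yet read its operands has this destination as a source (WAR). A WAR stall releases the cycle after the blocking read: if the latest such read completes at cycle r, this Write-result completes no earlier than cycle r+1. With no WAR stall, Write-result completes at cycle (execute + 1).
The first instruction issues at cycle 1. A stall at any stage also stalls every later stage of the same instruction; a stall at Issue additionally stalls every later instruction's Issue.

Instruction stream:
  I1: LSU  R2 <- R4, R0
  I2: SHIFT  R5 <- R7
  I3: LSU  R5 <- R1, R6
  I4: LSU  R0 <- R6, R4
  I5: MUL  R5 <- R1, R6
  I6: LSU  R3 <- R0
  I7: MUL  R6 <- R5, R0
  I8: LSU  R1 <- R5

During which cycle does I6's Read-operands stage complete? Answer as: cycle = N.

cycle = 15

  I1 | 1 | 2 | 3 | 4
  I2 | 2 | 3 | 4 | 5
  I3 | 6 | 7 | 8 | 9   WAW R5: wait I2 write@5
  I4 | 10 | 11 | 12 | 13   struct: LSU busy until I3 writes@9
  I5 | 11 | 12 | 18 | 19
  I6 | 14 | 15 | 16 | 17   struct: LSU busy until I4 writes@13
  I7 | 20 | 21 | 27 | 28   struct: MUL busy until I5 writes@19
  I8 | 21 | 22 | 23 | 24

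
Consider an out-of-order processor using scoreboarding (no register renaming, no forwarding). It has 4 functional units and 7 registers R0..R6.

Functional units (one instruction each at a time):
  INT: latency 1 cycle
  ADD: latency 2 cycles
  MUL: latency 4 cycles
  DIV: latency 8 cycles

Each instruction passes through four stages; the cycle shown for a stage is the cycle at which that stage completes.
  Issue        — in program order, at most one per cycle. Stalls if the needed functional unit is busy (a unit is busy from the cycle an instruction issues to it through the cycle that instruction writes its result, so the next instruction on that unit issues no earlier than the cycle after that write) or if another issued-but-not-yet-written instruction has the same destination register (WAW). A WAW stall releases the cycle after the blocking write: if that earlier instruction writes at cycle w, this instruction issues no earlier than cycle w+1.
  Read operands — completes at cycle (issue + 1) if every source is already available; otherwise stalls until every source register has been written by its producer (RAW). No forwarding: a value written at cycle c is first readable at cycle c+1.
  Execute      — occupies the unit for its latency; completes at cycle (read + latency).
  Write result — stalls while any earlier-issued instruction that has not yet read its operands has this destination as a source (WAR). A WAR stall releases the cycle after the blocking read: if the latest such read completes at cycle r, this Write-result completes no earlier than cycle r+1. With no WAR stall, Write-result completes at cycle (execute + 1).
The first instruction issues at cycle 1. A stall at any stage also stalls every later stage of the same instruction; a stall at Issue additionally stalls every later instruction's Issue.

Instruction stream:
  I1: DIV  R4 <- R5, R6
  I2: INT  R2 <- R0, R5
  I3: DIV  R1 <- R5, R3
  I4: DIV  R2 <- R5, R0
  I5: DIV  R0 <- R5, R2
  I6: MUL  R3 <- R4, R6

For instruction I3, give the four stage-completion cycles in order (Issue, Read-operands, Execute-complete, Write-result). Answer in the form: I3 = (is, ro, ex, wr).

  I1 | 1 | 2 | 10 | 11
  I2 | 2 | 3 | 4 | 5
  I3 | 12 | 13 | 21 | 22   struct: DIV busy until I1 writes@11
  I4 | 23 | 24 | 32 | 33   struct: DIV busy until I3 writes@22
  I5 | 34 | 35 | 43 | 44   struct: DIV busy until I4 writes@33
  I6 | 35 | 36 | 40 | 41

I3 = (12, 13, 21, 22)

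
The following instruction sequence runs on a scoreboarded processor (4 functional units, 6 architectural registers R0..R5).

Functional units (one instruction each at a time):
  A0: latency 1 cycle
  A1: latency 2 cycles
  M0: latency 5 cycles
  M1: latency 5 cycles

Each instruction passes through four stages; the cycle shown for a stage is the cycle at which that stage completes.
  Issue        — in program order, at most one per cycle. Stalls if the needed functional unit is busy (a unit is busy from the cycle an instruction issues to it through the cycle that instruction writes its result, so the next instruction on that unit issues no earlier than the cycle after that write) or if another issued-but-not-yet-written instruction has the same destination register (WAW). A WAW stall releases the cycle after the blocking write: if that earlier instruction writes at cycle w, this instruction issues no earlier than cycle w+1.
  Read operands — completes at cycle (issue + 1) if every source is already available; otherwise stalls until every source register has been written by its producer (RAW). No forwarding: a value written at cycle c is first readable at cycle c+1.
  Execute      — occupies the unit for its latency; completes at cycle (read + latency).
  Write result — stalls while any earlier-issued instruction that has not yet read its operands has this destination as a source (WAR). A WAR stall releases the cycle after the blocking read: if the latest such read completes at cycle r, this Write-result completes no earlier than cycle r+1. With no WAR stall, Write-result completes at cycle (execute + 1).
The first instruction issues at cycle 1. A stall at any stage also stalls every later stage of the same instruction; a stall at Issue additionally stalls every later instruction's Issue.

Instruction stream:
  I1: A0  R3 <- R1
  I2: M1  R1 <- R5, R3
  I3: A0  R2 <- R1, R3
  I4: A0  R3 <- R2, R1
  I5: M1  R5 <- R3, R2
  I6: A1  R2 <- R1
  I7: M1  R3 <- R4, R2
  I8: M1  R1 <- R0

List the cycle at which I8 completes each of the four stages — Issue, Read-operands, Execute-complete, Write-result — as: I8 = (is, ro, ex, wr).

t=1  I1 issues→A0
t=2  I1 reads; I2 issues→M1
t=3  I1 exec-done
t=4  I1 writes R3
t=5  I2 reads; I3 issues→A0
t=10  I2 exec-done
t=11  I2 writes R1
t=12  I3 reads
t=13  I3 exec-done
t=14  I3 writes R2
t=15  I4 issues→A0
t=16  I4 reads; I5 issues→M1
t=17  I4 exec-done; I6 issues→A1
t=18  I4 writes R3; I6 reads
t=19  I5 reads
t=20  I6 exec-done
t=21  I6 writes R2
t=24  I5 exec-done
t=25  I5 writes R5
t=26  I7 issues→M1
t=27  I7 reads
t=32  I7 exec-done
t=33  I7 writes R3
t=34  I8 issues→M1
t=35  I8 reads
t=40  I8 exec-done
t=41  I8 writes R1

I8 = (34, 35, 40, 41)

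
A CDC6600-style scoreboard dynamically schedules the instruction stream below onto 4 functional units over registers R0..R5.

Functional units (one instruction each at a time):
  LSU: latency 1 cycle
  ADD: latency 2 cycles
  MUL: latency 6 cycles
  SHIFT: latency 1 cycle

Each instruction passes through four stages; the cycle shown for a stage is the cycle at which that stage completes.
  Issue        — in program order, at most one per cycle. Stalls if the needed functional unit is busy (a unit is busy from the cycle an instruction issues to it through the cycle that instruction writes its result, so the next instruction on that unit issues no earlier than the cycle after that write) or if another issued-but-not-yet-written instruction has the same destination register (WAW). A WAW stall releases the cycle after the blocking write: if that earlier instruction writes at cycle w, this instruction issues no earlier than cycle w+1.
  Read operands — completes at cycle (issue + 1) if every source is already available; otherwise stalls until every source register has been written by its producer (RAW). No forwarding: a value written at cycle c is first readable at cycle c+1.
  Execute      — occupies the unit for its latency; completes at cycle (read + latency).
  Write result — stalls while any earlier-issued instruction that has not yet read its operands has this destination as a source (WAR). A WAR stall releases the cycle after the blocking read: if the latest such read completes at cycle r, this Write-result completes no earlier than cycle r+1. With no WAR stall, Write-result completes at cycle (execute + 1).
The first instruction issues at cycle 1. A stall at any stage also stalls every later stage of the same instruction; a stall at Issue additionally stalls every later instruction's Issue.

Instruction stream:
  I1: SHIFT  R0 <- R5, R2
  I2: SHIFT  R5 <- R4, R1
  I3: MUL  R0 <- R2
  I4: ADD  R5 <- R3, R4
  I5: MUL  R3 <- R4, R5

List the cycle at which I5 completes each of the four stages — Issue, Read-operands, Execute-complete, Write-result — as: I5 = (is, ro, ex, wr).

I5 = (15, 16, 22, 23)

I1 -> (1, 2, 3, 4)
I2 -> (5, 6, 7, 8)  // struct: SHIFT busy until I1 writes@4
I3 -> (6, 7, 13, 14)
I4 -> (9, 10, 12, 13)  // WAW R5: wait I2 write@8
I5 -> (15, 16, 22, 23)  // struct: MUL busy until I3 writes@14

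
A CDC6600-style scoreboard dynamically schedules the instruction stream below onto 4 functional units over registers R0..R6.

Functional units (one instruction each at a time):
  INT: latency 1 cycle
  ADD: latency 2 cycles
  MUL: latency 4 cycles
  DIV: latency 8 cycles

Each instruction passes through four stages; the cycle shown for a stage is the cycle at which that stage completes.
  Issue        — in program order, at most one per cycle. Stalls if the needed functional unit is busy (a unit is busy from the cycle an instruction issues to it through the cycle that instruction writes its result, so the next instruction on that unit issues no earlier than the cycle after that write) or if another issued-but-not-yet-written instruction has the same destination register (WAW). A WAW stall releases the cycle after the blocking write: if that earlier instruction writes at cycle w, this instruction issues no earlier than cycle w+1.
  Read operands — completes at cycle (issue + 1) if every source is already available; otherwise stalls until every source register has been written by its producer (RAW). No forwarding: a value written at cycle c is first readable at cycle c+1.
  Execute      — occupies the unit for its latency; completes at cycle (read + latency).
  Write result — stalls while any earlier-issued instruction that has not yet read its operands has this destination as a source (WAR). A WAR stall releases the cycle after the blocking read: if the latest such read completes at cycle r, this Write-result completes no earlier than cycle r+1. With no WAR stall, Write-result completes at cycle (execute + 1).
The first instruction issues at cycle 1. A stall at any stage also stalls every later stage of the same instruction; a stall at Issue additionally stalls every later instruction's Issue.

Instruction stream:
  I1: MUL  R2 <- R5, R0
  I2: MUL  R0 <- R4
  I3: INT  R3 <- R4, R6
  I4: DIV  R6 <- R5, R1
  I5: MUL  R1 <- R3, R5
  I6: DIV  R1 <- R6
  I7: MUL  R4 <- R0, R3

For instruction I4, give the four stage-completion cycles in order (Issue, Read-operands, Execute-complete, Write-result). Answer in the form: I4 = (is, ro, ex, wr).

1) issue 1, read 2, done 6, write 7
2) issue 8, read 9, done 13, write 14  <struct: MUL busy until I1 writes@7>
3) issue 9, read 10, done 11, write 12
4) issue 10, read 11, done 19, write 20
5) issue 15, read 16, done 20, write 21  <struct: MUL busy until I2 writes@14>
6) issue 22, read 23, done 31, write 32  <WAW R1: wait I5 write@21>
7) issue 23, read 24, done 28, write 29

I4 = (10, 11, 19, 20)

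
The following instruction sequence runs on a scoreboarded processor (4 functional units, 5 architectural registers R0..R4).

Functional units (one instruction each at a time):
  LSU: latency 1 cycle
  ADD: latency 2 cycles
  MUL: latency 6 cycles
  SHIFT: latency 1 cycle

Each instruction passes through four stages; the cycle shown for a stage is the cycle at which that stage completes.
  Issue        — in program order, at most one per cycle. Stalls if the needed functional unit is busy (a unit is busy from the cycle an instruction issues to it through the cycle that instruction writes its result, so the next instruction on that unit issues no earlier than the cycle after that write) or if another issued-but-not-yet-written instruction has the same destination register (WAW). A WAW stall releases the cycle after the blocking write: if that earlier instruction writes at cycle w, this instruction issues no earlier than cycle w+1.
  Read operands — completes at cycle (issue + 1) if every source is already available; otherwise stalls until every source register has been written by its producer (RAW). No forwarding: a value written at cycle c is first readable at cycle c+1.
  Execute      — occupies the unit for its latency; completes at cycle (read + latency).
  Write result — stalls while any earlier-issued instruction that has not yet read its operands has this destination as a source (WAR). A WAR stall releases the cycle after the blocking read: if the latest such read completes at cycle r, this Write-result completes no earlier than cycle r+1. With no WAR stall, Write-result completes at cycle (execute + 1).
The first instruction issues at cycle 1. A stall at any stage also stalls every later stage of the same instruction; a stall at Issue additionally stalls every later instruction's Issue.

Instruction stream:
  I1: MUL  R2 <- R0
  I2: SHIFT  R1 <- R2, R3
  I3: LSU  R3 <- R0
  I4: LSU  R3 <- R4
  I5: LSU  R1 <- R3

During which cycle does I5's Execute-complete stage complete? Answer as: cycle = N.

cycle = 18

I1  is:1  ro:2  ex:8  wr:9
I2  is:2  ro:10  ex:11  wr:12  — RAW R2: wait I1 write@9
I3  is:3  ro:4  ex:5  wr:11  — WAR R3: wait I2 read@10
I4  is:12  ro:13  ex:14  wr:15  — struct: LSU busy until I3 writes@11
I5  is:16  ro:17  ex:18  wr:19  — struct: LSU busy until I4 writes@15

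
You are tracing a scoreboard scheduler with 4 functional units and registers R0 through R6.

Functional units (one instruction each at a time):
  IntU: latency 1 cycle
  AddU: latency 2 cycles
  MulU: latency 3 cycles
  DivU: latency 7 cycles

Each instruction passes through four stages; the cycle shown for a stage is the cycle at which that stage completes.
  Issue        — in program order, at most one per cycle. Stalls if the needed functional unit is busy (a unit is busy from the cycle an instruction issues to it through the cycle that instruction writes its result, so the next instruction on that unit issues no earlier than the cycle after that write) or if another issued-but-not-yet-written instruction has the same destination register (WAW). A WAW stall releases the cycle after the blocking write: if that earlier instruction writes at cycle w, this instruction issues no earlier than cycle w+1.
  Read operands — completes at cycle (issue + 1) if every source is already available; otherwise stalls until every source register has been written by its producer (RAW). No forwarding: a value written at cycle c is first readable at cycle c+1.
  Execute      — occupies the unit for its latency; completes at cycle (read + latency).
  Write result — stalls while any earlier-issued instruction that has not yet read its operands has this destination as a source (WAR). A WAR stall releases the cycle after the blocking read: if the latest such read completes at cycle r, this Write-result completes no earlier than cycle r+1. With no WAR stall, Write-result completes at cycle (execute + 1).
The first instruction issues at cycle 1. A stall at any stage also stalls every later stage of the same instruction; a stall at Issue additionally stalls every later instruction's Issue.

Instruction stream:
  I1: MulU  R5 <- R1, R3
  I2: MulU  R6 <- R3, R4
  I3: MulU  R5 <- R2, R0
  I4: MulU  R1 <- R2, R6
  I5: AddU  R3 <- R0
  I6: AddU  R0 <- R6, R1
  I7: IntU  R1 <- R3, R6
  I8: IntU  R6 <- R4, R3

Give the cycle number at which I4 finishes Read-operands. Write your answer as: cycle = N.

I1 -> (1, 2, 5, 6)
I2 -> (7, 8, 11, 12)  // struct: MulU busy until I1 writes@6
I3 -> (13, 14, 17, 18)  // struct: MulU busy until I2 writes@12
I4 -> (19, 20, 23, 24)  // struct: MulU busy until I3 writes@18
I5 -> (20, 21, 23, 24)
I6 -> (25, 26, 28, 29)  // struct: AddU busy until I5 writes@24
I7 -> (26, 27, 28, 29)
I8 -> (30, 31, 32, 33)  // struct: IntU busy until I7 writes@29

cycle = 20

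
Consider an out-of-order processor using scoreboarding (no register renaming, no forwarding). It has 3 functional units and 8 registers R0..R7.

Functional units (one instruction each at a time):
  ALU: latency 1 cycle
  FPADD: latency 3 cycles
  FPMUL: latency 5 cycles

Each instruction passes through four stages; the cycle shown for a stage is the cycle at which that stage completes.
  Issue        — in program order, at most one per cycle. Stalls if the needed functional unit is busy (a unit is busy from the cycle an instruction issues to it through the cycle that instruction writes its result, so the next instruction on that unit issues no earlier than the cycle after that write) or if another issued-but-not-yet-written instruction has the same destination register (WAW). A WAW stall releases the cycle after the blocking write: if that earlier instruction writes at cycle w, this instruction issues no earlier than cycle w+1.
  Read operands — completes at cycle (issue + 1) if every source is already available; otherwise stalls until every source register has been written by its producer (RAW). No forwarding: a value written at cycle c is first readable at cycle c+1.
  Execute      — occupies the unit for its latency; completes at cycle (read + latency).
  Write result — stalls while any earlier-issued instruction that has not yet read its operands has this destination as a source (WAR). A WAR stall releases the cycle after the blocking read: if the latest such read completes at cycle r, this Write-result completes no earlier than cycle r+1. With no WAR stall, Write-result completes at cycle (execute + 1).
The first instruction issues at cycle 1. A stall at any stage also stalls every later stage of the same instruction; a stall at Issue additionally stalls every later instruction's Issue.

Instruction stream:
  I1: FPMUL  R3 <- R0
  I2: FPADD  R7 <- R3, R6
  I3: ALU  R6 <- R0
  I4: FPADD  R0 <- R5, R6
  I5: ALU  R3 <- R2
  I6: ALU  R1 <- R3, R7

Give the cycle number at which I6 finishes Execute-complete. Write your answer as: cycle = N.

[I1] 1/2/7/8
[I2] 2/9/12/13  (RAW R3: wait I1 write@8)
[I3] 3/4/5/10  (WAR R6: wait I2 read@9)
[I4] 14/15/18/19  (struct: FPADD busy until I2 writes@13)
[I5] 15/16/17/18
[I6] 19/20/21/22  (struct: ALU busy until I5 writes@18)

cycle = 21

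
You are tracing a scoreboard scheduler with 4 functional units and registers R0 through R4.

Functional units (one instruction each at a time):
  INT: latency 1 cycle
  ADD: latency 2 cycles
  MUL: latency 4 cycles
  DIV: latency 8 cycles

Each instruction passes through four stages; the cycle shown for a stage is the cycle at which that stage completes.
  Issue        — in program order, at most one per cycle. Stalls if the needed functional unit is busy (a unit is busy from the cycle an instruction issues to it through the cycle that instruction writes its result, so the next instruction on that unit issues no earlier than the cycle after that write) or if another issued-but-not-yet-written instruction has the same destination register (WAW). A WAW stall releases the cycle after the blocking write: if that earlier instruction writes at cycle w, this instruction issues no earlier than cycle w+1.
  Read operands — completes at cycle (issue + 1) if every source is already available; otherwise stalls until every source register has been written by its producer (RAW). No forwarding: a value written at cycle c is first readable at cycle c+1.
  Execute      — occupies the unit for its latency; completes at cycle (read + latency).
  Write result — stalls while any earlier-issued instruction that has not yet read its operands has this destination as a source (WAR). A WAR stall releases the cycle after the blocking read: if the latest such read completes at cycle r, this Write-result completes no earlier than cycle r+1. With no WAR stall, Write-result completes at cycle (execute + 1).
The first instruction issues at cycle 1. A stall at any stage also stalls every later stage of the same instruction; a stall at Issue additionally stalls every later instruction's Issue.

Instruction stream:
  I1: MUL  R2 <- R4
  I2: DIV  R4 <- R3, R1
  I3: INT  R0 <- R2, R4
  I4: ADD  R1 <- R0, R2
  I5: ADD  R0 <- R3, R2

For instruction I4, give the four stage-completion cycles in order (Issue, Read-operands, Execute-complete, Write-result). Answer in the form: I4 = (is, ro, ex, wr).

I1  is:1  ro:2  ex:6  wr:7
I2  is:2  ro:3  ex:11  wr:12
I3  is:3  ro:13  ex:14  wr:15  — RAW R4: wait I2 write@12
I4  is:4  ro:16  ex:18  wr:19  — RAW R0: wait I3 write@15
I5  is:20  ro:21  ex:23  wr:24  — struct: ADD busy until I4 writes@19

I4 = (4, 16, 18, 19)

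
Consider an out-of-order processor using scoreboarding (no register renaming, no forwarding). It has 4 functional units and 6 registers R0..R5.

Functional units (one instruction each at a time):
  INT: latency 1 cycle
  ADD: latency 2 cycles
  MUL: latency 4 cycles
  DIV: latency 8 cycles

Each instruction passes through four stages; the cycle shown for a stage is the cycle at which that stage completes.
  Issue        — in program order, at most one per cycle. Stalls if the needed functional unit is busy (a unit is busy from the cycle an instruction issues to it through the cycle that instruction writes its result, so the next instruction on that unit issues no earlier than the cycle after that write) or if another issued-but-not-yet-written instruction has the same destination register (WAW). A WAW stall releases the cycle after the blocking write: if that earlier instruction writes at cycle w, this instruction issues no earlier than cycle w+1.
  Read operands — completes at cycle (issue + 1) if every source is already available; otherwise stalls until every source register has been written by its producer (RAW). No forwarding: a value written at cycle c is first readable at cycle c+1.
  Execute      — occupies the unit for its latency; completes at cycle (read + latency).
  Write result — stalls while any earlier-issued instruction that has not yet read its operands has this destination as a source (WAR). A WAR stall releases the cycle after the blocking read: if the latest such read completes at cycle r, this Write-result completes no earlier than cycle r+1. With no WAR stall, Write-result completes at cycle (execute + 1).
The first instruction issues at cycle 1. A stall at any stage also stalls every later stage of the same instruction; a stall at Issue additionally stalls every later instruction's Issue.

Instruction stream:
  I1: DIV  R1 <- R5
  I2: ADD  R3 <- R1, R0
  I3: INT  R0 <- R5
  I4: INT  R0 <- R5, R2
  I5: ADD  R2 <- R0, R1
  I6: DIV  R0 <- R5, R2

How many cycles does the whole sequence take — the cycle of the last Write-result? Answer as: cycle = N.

I1 -> (1, 2, 10, 11)
I2 -> (2, 12, 14, 15)  // RAW R1: wait I1 write@11
I3 -> (3, 4, 5, 13)  // WAR R0: wait I2 read@12
I4 -> (14, 15, 16, 17)  // struct: INT busy until I3 writes@13
I5 -> (16, 18, 20, 21)  // struct: ADD busy until I2 writes@15, RAW R0: wait I4 write@17
I6 -> (18, 22, 30, 31)  // WAW R0: wait I4 write@17, RAW R2: wait I5 write@21

cycle = 31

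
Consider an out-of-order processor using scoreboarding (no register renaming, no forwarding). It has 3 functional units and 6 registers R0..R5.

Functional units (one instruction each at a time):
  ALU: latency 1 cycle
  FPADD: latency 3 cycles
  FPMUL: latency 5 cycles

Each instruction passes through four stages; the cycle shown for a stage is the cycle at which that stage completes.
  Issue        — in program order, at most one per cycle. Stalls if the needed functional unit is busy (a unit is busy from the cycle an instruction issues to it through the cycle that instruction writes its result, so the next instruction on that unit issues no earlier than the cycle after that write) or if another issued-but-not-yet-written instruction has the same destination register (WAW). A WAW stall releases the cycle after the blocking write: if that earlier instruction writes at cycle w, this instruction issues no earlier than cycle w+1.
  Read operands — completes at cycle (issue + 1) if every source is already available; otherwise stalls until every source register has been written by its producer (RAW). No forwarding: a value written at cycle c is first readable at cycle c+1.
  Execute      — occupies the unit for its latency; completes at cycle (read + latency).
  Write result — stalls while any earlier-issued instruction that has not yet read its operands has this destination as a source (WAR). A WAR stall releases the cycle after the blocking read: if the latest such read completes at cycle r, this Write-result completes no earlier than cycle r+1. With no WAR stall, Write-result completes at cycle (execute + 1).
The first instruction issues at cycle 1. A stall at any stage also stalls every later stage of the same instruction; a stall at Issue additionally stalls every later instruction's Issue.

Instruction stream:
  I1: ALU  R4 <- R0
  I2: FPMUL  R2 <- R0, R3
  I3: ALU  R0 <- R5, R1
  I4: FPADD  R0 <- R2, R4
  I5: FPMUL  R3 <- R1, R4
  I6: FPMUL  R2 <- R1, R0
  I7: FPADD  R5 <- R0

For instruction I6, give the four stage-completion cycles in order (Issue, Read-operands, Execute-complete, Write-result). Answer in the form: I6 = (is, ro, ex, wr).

I6 = (18, 19, 24, 25)

t=1  I1→ALU
t=2  I1 RO, I2→FPMUL
t=3  I1 EX, I2 RO
t=4  I1 WR R4
t=5  I3→ALU
t=6  I3 RO
t=7  I3 EX
t=8  I2 EX, I3 WR R0
t=9  I2 WR R2, I4→FPADD
t=10  I4 RO, I5→FPMUL
t=11  I5 RO
t=13  I4 EX
t=14  I4 WR R0
t=16  I5 EX
t=17  I5 WR R3
t=18  I6→FPMUL
t=19  I6 RO, I7→FPADD
t=20  I7 RO
t=23  I7 EX
t=24  I6 EX, I7 WR R5
t=25  I6 WR R2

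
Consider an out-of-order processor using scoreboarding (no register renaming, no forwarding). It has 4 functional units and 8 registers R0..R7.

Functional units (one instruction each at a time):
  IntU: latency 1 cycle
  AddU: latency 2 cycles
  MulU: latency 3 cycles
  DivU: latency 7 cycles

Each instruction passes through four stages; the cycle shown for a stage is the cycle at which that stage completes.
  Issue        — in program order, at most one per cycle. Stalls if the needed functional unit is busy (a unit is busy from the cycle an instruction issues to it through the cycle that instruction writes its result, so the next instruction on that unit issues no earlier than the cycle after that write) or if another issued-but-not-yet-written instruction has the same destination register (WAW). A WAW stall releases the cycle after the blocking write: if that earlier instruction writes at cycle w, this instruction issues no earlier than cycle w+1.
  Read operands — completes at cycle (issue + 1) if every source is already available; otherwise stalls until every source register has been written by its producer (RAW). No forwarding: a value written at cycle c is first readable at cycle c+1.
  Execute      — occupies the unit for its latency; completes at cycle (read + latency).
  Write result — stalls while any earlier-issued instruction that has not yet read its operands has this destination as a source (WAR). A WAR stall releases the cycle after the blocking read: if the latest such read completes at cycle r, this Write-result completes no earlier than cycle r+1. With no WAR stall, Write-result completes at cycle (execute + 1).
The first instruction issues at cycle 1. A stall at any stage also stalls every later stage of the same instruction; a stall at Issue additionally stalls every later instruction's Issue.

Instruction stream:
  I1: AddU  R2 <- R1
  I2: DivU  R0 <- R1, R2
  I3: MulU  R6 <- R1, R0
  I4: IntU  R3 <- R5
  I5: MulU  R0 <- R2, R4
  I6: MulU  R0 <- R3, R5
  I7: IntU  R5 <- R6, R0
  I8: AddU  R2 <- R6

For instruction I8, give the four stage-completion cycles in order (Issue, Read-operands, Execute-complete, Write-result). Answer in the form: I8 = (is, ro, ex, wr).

I1 -> (1, 2, 4, 5)
I2 -> (2, 6, 13, 14)  // RAW R2: wait I1 write@5
I3 -> (3, 15, 18, 19)  // RAW R0: wait I2 write@14
I4 -> (4, 5, 6, 7)
I5 -> (20, 21, 24, 25)  // struct: MulU busy until I3 writes@19
I6 -> (26, 27, 30, 31)  // struct: MulU busy until I5 writes@25
I7 -> (27, 32, 33, 34)  // RAW R0: wait I6 write@31
I8 -> (28, 29, 31, 32)

I8 = (28, 29, 31, 32)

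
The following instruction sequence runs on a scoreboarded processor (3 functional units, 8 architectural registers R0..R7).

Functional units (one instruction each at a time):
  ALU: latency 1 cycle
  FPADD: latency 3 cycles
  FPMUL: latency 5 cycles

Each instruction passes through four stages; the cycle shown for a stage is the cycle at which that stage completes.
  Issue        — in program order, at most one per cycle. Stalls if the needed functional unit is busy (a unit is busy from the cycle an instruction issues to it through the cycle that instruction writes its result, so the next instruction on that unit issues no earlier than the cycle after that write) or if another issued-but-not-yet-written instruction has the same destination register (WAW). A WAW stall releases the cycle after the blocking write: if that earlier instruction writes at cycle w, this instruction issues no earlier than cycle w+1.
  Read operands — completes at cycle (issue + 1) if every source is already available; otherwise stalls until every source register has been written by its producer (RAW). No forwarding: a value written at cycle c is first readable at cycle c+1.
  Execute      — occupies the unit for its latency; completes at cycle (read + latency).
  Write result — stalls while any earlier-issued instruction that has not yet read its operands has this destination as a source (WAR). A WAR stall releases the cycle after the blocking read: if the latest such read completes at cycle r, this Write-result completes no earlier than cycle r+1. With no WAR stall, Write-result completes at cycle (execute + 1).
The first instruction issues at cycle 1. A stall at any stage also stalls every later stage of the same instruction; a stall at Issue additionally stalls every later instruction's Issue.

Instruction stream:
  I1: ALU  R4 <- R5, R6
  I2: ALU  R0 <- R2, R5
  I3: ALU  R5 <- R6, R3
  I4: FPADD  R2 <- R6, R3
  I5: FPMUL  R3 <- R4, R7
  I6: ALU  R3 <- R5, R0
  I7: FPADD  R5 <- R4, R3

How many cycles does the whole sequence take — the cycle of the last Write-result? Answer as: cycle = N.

cycle = 27

[1] I1→ALU
[2] I1 RO
[3] I1 EX
[4] I1 WR R4
[5] I2→ALU
[6] I2 RO
[7] I2 EX
[8] I2 WR R0
[9] I3→ALU
[10] I3 RO, I4→FPADD
[11] I3 EX, I4 RO, I5→FPMUL
[12] I3 WR R5, I5 RO
[14] I4 EX
[15] I4 WR R2
[17] I5 EX
[18] I5 WR R3
[19] I6→ALU
[20] I6 RO, I7→FPADD
[21] I6 EX
[22] I6 WR R3
[23] I7 RO
[26] I7 EX
[27] I7 WR R5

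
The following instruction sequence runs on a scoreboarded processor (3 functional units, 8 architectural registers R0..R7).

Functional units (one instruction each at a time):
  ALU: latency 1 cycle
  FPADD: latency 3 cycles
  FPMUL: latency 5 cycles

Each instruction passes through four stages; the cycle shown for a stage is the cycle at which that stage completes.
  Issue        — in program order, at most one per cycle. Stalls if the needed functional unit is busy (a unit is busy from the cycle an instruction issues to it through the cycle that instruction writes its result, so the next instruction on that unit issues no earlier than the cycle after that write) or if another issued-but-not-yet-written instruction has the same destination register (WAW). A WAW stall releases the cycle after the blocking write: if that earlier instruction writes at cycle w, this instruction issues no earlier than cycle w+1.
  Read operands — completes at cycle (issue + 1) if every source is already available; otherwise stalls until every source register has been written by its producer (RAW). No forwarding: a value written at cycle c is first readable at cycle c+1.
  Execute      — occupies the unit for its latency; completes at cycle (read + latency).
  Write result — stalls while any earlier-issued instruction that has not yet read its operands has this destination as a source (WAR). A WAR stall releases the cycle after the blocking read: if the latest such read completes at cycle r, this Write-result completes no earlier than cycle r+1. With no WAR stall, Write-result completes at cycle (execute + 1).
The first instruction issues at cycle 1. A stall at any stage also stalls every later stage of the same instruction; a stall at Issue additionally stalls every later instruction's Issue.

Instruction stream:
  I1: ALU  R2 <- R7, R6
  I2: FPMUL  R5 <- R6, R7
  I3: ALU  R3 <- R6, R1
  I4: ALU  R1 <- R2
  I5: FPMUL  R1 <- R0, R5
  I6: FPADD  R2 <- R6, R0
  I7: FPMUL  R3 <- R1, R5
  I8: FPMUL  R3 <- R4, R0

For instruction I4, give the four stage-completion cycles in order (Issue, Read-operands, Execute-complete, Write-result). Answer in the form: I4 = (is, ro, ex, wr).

I4 = (9, 10, 11, 12)

t=1  I1 dispatched to ALU
t=2  I1 operands ready · I2 dispatched to FPMUL
t=3  I1 complete · I2 operands ready
t=4  R2←I1
t=5  I3 dispatched to ALU
t=6  I3 operands ready
t=7  I3 complete
t=8  I2 complete · R3←I3
t=9  R5←I2 · I4 dispatched to ALU
t=10  I4 operands ready
t=11  I4 complete
t=12  R1←I4
t=13  I5 dispatched to FPMUL
t=14  I5 operands ready · I6 dispatched to FPADD
t=15  I6 operands ready
t=18  I6 complete
t=19  I5 complete · R2←I6
t=20  R1←I5
t=21  I7 dispatched to FPMUL
t=22  I7 operands ready
t=27  I7 complete
t=28  R3←I7
t=29  I8 dispatched to FPMUL
t=30  I8 operands ready
t=35  I8 complete
t=36  R3←I8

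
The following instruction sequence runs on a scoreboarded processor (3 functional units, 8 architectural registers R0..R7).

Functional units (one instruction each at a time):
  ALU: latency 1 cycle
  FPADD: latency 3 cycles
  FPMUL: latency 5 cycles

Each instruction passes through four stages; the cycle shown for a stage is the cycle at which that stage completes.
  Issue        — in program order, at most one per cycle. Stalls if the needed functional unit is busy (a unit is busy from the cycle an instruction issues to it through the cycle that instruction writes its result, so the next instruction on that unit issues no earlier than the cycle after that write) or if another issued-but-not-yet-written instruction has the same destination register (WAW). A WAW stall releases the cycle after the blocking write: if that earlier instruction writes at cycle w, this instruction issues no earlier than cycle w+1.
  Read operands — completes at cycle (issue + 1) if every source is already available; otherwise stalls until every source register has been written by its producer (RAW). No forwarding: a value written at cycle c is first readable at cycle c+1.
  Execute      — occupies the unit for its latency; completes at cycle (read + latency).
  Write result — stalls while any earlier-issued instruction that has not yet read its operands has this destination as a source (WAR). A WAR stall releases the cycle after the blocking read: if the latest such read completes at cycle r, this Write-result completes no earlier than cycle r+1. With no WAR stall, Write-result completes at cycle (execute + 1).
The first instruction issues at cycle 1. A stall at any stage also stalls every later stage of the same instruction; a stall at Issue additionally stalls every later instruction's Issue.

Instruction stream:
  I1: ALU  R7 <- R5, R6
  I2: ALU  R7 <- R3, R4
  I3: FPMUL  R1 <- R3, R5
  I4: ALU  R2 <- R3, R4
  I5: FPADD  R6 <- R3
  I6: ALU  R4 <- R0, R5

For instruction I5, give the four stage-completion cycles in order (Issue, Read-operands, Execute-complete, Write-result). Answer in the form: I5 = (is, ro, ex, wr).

I5 = (10, 11, 14, 15)

[I1] 1/2/3/4
[I2] 5/6/7/8  (struct: ALU busy until I1 writes@4)
[I3] 6/7/12/13
[I4] 9/10/11/12  (struct: ALU busy until I2 writes@8)
[I5] 10/11/14/15
[I6] 13/14/15/16  (struct: ALU busy until I4 writes@12)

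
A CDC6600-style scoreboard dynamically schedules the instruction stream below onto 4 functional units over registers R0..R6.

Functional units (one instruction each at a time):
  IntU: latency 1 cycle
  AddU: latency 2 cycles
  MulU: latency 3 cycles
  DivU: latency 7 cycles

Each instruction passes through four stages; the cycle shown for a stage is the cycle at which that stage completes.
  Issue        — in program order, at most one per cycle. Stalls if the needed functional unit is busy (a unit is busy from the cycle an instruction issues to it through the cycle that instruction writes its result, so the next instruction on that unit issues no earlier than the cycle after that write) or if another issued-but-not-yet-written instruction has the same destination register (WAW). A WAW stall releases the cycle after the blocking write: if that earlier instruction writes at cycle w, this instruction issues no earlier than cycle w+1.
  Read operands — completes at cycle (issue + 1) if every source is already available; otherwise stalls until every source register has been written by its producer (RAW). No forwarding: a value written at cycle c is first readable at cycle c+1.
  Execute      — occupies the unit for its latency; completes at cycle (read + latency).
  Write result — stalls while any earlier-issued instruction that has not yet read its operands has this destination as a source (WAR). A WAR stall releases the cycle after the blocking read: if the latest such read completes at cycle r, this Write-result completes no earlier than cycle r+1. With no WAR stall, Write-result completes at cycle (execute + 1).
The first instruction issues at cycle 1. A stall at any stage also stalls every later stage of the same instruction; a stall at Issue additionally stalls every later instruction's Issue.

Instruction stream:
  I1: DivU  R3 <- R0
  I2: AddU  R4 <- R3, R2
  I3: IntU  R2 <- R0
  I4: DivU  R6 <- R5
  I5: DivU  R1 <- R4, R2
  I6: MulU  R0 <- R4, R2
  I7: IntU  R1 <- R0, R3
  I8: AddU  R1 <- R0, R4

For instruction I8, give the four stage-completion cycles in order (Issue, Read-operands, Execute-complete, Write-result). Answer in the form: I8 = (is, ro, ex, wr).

[I1] 1/2/9/10
[I2] 2/11/13/14  (RAW R3: wait I1 write@10)
[I3] 3/4/5/12  (WAR R2: wait I2 read@11)
[I4] 11/12/19/20  (struct: DivU busy until I1 writes@10)
[I5] 21/22/29/30  (struct: DivU busy until I4 writes@20)
[I6] 22/23/26/27
[I7] 31/32/33/34  (WAW R1: wait I5 write@30)
[I8] 35/36/38/39  (WAW R1: wait I7 write@34)

I8 = (35, 36, 38, 39)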